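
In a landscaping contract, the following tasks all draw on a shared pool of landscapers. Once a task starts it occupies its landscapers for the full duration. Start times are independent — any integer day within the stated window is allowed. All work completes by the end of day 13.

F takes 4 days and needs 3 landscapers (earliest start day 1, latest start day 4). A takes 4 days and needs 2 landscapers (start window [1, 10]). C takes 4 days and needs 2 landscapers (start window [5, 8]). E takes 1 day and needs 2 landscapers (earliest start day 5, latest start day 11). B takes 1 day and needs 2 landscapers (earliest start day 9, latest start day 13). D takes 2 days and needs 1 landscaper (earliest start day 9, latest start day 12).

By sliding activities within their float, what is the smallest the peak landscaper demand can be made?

4

Early-start (F@1, A@1, C@5, E@5, B@9, D@9) gives peak 5: d1:5  d2:5  d3:5  d4:5  d5:4  d6:2  d7:2  d8:2  d9:3  d10:1  d11:0  d12:0  d13:0.
Shift A→5, E→9, D→10.
Schedule F@1, A@5, C@5, E@9, B@9, D@10: d1:3  d2:3  d3:3  d4:3  d5:4  d6:4  d7:4  d8:4  d9:4  d10:1  d11:1  d12:0  d13:0 — peak 4.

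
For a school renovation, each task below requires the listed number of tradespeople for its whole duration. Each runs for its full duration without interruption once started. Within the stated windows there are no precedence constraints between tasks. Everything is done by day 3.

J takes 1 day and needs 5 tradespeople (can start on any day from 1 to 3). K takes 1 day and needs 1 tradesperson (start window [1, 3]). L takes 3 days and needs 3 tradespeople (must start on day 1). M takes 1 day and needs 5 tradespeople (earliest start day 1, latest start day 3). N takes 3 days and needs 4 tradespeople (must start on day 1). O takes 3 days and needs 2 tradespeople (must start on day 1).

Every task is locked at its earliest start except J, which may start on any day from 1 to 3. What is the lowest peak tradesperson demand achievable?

J@1: d1:20  d2:9  d3:9 → peak 20
J@2: d1:15  d2:14  d3:9 → peak 15
J@3: d1:15  d2:9  d3:14 → peak 15
Best is J@2, peak 15.

15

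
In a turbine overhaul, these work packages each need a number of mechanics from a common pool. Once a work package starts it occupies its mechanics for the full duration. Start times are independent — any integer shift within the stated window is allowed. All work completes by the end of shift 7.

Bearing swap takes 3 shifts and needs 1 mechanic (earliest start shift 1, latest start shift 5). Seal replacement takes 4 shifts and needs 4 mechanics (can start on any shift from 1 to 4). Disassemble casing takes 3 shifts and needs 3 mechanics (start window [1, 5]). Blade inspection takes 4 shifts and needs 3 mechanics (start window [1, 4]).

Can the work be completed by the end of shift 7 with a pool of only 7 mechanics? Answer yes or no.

Schedule Bearing swap@1, Seal replacement@1, Disassemble casing@5, Blade inspection@4: s1:5  s2:5  s3:5  s4:7  s5:6  s6:6  s7:6 — peak 7 ≤ 7.

yes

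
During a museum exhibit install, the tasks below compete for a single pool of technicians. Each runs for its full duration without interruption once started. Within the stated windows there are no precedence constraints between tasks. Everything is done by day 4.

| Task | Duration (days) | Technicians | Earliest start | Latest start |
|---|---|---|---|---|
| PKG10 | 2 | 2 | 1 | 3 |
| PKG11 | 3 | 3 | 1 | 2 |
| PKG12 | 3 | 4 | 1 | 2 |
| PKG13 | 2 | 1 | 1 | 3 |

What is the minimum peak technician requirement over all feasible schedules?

Early-start (PKG10@1, PKG11@1, PKG12@1, PKG13@1) gives peak 10: d1:10  d2:10  d3:7  d4:0.
Shift PKG13→3.
Schedule PKG10@1, PKG11@1, PKG12@1, PKG13@3: d1:9  d2:9  d3:8  d4:1 — peak 9.

9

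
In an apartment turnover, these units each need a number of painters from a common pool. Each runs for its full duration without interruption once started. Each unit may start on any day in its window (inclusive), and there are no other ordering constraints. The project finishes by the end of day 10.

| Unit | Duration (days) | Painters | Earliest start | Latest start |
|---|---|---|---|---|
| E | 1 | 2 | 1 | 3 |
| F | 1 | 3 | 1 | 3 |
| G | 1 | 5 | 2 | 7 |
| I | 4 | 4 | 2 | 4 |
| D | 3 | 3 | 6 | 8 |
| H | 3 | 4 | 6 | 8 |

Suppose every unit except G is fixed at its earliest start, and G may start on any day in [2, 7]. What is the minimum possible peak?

G@2: d1:5  d2:9  d3:4  d4:4  d5:4  d6:7  d7:7  d8:7  d9:0  d10:0 → peak 9
G@3: d1:5  d2:4  d3:9  d4:4  d5:4  d6:7  d7:7  d8:7  d9:0  d10:0 → peak 9
G@4: d1:5  d2:4  d3:4  d4:9  d5:4  d6:7  d7:7  d8:7  d9:0  d10:0 → peak 9
G@5: d1:5  d2:4  d3:4  d4:4  d5:9  d6:7  d7:7  d8:7  d9:0  d10:0 → peak 9
G@6: d1:5  d2:4  d3:4  d4:4  d5:4  d6:12  d7:7  d8:7  d9:0  d10:0 → peak 12
G@7: d1:5  d2:4  d3:4  d4:4  d5:4  d6:7  d7:12  d8:7  d9:0  d10:0 → peak 12
Best is G@2, peak 9.

9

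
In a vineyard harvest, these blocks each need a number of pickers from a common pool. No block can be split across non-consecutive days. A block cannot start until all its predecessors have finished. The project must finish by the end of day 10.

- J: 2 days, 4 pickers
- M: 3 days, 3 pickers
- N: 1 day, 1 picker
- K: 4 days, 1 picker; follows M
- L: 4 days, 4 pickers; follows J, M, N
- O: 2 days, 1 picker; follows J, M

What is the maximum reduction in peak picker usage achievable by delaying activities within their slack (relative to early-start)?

3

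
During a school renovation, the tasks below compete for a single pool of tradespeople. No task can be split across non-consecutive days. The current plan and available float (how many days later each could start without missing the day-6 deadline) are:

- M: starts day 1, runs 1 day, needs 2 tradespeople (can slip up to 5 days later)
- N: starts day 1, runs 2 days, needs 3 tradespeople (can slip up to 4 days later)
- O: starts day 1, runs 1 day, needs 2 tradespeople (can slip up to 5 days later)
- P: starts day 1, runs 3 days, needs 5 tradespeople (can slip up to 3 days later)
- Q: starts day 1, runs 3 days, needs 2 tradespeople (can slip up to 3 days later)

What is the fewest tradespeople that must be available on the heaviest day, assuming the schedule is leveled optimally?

Early-start (M@1, N@1, O@1, P@1, Q@1) gives peak 14: d1:14  d2:10  d3:7  d4:0  d5:0  d6:0.
Shift N→2, P→4.
Schedule M@1, N@2, O@1, P@4, Q@1: d1:6  d2:5  d3:5  d4:5  d5:5  d6:5 — peak 6.
Total tradesperson-days = 31 over 6 days ⇒ peak ≥ ⌈31/6⌉ = 6, so 6 is optimal.

6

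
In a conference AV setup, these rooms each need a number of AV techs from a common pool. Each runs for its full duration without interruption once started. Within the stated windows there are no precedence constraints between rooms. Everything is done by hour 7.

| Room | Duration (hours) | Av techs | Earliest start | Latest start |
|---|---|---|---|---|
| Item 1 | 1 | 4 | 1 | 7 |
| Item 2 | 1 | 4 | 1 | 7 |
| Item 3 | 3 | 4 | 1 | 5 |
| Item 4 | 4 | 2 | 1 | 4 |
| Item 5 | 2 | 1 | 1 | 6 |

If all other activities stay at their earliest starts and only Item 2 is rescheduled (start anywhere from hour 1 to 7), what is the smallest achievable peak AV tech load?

Item 2@1: h1:15  h2:7  h3:6  h4:2  h5:0  h6:0  h7:0 → peak 15
Item 2@2: h1:11  h2:11  h3:6  h4:2  h5:0  h6:0  h7:0 → peak 11
Item 2@3: h1:11  h2:7  h3:10  h4:2  h5:0  h6:0  h7:0 → peak 11
Item 2@4: h1:11  h2:7  h3:6  h4:6  h5:0  h6:0  h7:0 → peak 11
Item 2@5: h1:11  h2:7  h3:6  h4:2  h5:4  h6:0  h7:0 → peak 11
Item 2@6: h1:11  h2:7  h3:6  h4:2  h5:0  h6:4  h7:0 → peak 11
Item 2@7: h1:11  h2:7  h3:6  h4:2  h5:0  h6:0  h7:4 → peak 11
Best is Item 2@2, peak 11.

11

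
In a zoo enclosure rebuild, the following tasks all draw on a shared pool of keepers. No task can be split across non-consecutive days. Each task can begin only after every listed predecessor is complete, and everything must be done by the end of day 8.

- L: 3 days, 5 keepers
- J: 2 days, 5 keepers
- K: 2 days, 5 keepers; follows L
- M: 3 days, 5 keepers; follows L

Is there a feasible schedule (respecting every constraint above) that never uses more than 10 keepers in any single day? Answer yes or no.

yes

Schedule L@1, J@1, K@4, M@4: d1:10  d2:10  d3:5  d4:10  d5:10  d6:5  d7:0  d8:0 — peak 10 ≤ 10.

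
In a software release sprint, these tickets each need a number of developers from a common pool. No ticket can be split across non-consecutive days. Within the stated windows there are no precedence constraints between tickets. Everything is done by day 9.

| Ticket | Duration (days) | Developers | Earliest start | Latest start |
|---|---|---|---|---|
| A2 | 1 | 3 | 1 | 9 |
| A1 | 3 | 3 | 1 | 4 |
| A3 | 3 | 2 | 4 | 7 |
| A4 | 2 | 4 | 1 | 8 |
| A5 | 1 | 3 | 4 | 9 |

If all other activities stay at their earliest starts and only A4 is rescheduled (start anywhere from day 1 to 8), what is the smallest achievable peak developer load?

6

A4@1: d1:10  d2:7  d3:3  d4:5  d5:2  d6:2  d7:0  d8:0  d9:0 → peak 10
A4@2: d1:6  d2:7  d3:7  d4:5  d5:2  d6:2  d7:0  d8:0  d9:0 → peak 7
A4@3: d1:6  d2:3  d3:7  d4:9  d5:2  d6:2  d7:0  d8:0  d9:0 → peak 9
A4@4: d1:6  d2:3  d3:3  d4:9  d5:6  d6:2  d7:0  d8:0  d9:0 → peak 9
A4@5: d1:6  d2:3  d3:3  d4:5  d5:6  d6:6  d7:0  d8:0  d9:0 → peak 6
A4@6: d1:6  d2:3  d3:3  d4:5  d5:2  d6:6  d7:4  d8:0  d9:0 → peak 6
A4@7: d1:6  d2:3  d3:3  d4:5  d5:2  d6:2  d7:4  d8:4  d9:0 → peak 6
A4@8: d1:6  d2:3  d3:3  d4:5  d5:2  d6:2  d7:0  d8:4  d9:4 → peak 6
Best is A4@5, peak 6.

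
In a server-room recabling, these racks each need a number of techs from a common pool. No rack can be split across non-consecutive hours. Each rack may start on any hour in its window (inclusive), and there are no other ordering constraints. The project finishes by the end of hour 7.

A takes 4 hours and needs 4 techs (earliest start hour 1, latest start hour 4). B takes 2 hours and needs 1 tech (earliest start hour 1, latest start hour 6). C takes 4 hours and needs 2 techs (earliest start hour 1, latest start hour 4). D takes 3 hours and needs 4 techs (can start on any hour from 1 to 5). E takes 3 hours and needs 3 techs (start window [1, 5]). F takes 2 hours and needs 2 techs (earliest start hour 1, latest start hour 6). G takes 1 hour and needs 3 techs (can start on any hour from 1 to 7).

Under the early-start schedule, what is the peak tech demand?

19

Early-start schedule: A@1, B@1, C@1, D@1, E@1, F@1, G@1.
Load per hour: hour 1: 19, hour 2: 16, hour 3: 13, hour 4: 6, hour 5: 0, hour 6: 0, hour 7: 0.
Peak is 19.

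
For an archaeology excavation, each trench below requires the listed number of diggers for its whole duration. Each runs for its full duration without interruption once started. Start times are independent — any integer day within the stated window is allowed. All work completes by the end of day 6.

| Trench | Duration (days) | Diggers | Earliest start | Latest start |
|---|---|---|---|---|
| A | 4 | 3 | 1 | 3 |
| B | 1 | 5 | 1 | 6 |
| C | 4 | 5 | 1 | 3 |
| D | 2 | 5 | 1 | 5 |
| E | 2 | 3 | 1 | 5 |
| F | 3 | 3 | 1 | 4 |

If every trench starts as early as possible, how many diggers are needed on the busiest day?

Early-start schedule: A@1, B@1, C@1, D@1, E@1, F@1.
Load per day: day 1: 24, day 2: 19, day 3: 11, day 4: 8, day 5: 0, day 6: 0.
Peak is 24.

24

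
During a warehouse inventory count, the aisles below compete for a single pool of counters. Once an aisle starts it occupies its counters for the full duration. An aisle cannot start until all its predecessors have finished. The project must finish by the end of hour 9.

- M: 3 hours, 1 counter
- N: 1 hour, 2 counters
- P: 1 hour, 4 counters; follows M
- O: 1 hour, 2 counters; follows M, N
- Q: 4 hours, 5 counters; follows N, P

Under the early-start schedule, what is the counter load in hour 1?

At early start, hour 1 has: M, N.
Demand: 1 + 2 = 3.

3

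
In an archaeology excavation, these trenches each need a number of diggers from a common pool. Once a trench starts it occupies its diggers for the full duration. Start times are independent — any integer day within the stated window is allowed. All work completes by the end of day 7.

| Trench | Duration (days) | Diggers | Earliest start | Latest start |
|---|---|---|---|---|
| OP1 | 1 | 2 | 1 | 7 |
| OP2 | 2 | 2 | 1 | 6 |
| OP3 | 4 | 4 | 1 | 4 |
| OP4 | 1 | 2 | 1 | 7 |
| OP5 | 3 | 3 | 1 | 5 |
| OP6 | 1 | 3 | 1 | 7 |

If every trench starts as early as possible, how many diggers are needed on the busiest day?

16

Early-start schedule: OP1@1, OP2@1, OP3@1, OP4@1, OP5@1, OP6@1.
Load per day: day 1: 16, day 2: 9, day 3: 7, day 4: 4, day 5: 0, day 6: 0, day 7: 0.
Peak is 16.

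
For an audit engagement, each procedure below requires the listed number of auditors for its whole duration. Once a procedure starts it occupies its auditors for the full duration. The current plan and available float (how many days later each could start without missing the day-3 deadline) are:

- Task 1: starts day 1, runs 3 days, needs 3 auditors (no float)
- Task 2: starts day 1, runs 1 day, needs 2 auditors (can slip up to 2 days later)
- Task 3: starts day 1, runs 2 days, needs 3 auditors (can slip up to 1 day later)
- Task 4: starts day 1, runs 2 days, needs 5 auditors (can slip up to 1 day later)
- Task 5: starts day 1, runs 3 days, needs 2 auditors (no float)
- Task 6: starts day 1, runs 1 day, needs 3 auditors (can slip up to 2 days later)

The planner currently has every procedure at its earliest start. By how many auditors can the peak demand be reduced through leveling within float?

5

Early-start peak: d1:18  d2:13  d3:5 ⇒ 18.
Leveled (Task 1@1, Task 2@1, Task 3@1, Task 4@2, Task 5@1, Task 6@1): d1:13  d2:13  d3:10 ⇒ 13.
Reduction 18 − 13 = 5.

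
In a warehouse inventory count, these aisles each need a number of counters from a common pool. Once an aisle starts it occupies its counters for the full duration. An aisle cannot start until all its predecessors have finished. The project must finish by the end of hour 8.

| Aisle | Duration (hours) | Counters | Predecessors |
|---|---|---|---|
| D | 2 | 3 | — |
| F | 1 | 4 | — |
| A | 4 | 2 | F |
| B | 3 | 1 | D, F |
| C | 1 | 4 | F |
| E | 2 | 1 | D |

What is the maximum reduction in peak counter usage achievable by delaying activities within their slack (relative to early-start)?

Early-start peak: h1:7  h2:9  h3:4  h4:4  h5:3  h6:0  h7:0  h8:0 ⇒ 9.
Leveled (D@1, F@3, A@4, B@4, C@8, E@4): h1:3  h2:3  h3:4  h4:4  h5:4  h6:3  h7:2  h8:4 ⇒ 4.
Reduction 9 − 4 = 5.

5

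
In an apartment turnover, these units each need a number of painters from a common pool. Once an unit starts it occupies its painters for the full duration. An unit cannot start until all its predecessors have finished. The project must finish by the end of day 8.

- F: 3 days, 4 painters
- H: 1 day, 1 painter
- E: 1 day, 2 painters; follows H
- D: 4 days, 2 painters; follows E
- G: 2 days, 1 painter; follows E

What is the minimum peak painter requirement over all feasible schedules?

5

Early-start (F@1, H@1, E@2, D@3, G@3) gives peak 7: d1:5  d2:6  d3:7  d4:3  d5:2  d6:2  d7:0  d8:0.
Shift E→4, D→5, G→5.
Schedule F@1, H@1, E@4, D@5, G@5: d1:5  d2:4  d3:4  d4:2  d5:3  d6:3  d7:2  d8:2 — peak 5.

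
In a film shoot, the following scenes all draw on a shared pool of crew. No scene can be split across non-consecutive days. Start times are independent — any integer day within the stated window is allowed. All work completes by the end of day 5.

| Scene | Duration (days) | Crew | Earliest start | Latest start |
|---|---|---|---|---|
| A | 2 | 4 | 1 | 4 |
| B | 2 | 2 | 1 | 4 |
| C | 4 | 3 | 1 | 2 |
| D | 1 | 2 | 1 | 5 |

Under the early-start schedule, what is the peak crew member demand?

11

Early-start schedule: A@1, B@1, C@1, D@1.
Load per day: day 1: 11, day 2: 9, day 3: 3, day 4: 3, day 5: 0.
Peak is 11.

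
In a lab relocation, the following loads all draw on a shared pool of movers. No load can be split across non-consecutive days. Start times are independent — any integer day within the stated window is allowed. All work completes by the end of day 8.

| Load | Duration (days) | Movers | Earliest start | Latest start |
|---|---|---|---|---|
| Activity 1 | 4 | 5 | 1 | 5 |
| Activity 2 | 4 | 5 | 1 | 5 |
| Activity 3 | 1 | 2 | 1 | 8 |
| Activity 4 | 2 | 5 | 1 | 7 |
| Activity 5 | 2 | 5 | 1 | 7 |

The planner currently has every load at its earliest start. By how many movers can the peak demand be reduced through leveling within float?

12

Early-start peak: d1:22  d2:20  d3:10  d4:10  d5:0  d6:0  d7:0  d8:0 ⇒ 22.
Leveled (Activity 1@1, Activity 2@1, Activity 3@5, Activity 4@5, Activity 5@6): d1:10  d2:10  d3:10  d4:10  d5:7  d6:10  d7:5  d8:0 ⇒ 10.
Reduction 22 − 10 = 12.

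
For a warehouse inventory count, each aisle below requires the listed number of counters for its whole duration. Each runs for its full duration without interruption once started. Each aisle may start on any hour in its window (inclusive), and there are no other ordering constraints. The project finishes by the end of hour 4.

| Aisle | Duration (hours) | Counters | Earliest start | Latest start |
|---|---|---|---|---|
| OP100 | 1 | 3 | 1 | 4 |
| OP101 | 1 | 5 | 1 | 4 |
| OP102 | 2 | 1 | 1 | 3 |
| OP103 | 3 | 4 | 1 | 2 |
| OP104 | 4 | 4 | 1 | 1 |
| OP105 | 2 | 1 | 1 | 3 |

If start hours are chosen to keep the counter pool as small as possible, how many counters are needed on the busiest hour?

Early-start (OP100@1, OP101@1, OP102@1, OP103@1, OP104@1, OP105@1) gives peak 18: h1:18  h2:10  h3:8  h4:4.
Shift OP101→4, OP102→2, OP105→2.
Schedule OP100@1, OP101@4, OP102@2, OP103@1, OP104@1, OP105@2: h1:11  h2:10  h3:10  h4:9 — peak 11.

11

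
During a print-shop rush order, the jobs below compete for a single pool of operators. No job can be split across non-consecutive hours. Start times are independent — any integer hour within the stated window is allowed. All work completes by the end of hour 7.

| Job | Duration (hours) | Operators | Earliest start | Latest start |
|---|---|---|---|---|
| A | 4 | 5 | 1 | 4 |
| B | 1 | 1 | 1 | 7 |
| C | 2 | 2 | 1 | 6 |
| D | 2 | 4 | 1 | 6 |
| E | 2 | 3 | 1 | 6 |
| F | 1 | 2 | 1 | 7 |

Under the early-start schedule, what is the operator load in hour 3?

5

At early start, hour 3 has: A.
Demand: 5 = 5.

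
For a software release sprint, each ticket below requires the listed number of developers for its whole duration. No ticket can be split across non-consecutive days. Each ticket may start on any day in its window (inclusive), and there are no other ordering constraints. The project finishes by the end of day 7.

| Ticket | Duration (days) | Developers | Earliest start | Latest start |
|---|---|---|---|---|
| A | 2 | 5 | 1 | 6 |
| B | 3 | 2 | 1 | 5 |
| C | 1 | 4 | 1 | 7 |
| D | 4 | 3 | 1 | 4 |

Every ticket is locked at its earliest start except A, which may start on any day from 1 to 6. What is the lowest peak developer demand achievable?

9

A@1: d1:14  d2:10  d3:5  d4:3  d5:0  d6:0  d7:0 → peak 14
A@2: d1:9  d2:10  d3:10  d4:3  d5:0  d6:0  d7:0 → peak 10
A@3: d1:9  d2:5  d3:10  d4:8  d5:0  d6:0  d7:0 → peak 10
A@4: d1:9  d2:5  d3:5  d4:8  d5:5  d6:0  d7:0 → peak 9
A@5: d1:9  d2:5  d3:5  d4:3  d5:5  d6:5  d7:0 → peak 9
A@6: d1:9  d2:5  d3:5  d4:3  d5:0  d6:5  d7:5 → peak 9
Best is A@4, peak 9.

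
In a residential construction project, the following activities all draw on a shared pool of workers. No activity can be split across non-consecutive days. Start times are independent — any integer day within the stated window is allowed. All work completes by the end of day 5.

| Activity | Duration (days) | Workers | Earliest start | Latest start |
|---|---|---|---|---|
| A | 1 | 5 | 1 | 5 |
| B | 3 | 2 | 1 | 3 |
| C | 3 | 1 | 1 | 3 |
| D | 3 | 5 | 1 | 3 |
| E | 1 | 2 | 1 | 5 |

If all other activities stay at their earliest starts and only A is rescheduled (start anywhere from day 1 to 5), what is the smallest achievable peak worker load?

A@1: d1:15  d2:8  d3:8  d4:0  d5:0 → peak 15
A@2: d1:10  d2:13  d3:8  d4:0  d5:0 → peak 13
A@3: d1:10  d2:8  d3:13  d4:0  d5:0 → peak 13
A@4: d1:10  d2:8  d3:8  d4:5  d5:0 → peak 10
A@5: d1:10  d2:8  d3:8  d4:0  d5:5 → peak 10
Best is A@4, peak 10.

10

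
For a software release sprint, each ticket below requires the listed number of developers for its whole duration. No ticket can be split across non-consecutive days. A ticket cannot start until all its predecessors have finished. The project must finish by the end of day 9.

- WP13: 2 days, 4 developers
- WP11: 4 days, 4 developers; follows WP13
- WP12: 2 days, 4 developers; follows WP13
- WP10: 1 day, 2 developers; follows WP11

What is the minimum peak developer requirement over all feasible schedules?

4

Early-start (WP13@1, WP11@3, WP12@3, WP10@7) gives peak 8: d1:4  d2:4  d3:8  d4:8  d5:4  d6:4  d7:2  d8:0  d9:0.
Shift WP12→7, WP10→9.
Schedule WP13@1, WP11@3, WP12@7, WP10@9: d1:4  d2:4  d3:4  d4:4  d5:4  d6:4  d7:4  d8:4  d9:2 — peak 4.
Total developer-days = 34 over 9 days ⇒ peak ≥ ⌈34/9⌉ = 4, so 4 is optimal.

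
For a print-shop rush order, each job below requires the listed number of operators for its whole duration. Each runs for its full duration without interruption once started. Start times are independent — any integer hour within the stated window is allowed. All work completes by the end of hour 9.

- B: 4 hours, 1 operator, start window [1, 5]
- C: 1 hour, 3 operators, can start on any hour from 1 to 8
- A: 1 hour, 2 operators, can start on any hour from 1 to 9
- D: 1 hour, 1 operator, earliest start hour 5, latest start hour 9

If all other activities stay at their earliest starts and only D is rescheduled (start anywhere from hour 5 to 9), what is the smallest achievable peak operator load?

6

D@5: h1:6  h2:1  h3:1  h4:1  h5:1  h6:0  h7:0  h8:0  h9:0 → peak 6
D@6: h1:6  h2:1  h3:1  h4:1  h5:0  h6:1  h7:0  h8:0  h9:0 → peak 6
D@7: h1:6  h2:1  h3:1  h4:1  h5:0  h6:0  h7:1  h8:0  h9:0 → peak 6
D@8: h1:6  h2:1  h3:1  h4:1  h5:0  h6:0  h7:0  h8:1  h9:0 → peak 6
D@9: h1:6  h2:1  h3:1  h4:1  h5:0  h6:0  h7:0  h8:0  h9:1 → peak 6
Best is D@5, peak 6.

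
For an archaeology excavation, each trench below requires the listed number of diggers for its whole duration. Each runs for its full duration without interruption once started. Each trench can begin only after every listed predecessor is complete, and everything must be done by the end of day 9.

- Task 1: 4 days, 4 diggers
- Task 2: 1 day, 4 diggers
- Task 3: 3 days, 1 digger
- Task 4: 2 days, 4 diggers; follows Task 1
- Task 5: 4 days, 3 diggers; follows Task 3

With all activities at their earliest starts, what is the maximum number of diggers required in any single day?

9

Early-start schedule: Task 1@1, Task 2@1, Task 3@1, Task 4@5, Task 5@4.
Load per day: day 1: 9, day 2: 5, day 3: 5, day 4: 7, day 5: 7, day 6: 7, day 7: 3, day 8: 0, day 9: 0.
Peak is 9.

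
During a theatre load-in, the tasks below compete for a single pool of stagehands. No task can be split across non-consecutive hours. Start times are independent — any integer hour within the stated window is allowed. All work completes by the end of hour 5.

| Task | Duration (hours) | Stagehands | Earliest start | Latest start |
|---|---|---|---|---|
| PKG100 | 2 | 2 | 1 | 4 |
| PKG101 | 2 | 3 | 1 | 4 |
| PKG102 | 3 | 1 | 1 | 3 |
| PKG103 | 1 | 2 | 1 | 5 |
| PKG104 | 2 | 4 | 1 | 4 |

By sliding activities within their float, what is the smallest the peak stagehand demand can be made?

5

Early-start (PKG100@1, PKG101@1, PKG102@1, PKG103@1, PKG104@1) gives peak 12: h1:12  h2:10  h3:1  h4:0  h5:0.
Shift PKG102→3, PKG103→3, PKG104→4.
Schedule PKG100@1, PKG101@1, PKG102@3, PKG103@3, PKG104@4: h1:5  h2:5  h3:3  h4:5  h5:5 — peak 5.
Total stagehand-hours = 23 over 5 hours ⇒ peak ≥ ⌈23/5⌉ = 5, so 5 is optimal.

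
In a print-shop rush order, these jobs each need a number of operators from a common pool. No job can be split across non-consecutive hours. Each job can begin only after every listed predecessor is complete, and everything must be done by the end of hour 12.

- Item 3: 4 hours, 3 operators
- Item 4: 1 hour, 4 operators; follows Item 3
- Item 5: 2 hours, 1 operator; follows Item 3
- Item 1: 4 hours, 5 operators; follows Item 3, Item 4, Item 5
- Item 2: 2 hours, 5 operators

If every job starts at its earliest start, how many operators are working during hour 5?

At early start, hour 5 has: Item 4, Item 5.
Demand: 4 + 1 = 5.

5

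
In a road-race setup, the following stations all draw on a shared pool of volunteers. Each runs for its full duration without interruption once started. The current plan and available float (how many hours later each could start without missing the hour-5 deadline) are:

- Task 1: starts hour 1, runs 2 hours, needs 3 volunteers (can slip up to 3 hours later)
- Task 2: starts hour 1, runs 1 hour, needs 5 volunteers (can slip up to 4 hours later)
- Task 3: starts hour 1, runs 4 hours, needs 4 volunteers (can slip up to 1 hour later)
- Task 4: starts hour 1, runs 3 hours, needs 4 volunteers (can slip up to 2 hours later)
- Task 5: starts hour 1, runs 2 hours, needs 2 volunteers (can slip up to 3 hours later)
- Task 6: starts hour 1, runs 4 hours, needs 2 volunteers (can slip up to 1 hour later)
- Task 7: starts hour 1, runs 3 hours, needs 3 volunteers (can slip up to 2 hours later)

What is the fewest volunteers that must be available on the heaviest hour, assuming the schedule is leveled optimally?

Early-start (Task 1@1, Task 2@1, Task 3@1, Task 4@1, Task 5@1, Task 6@1, Task 7@1) gives peak 23: h1:23  h2:18  h3:13  h4:6  h5:0.
Shift Task 3→2, Task 5→4, Task 6→2, Task 7→3.
Schedule Task 1@1, Task 2@1, Task 3@2, Task 4@1, Task 5@4, Task 6@2, Task 7@3: h1:12  h2:13  h3:13  h4:11  h5:11 — peak 13.

13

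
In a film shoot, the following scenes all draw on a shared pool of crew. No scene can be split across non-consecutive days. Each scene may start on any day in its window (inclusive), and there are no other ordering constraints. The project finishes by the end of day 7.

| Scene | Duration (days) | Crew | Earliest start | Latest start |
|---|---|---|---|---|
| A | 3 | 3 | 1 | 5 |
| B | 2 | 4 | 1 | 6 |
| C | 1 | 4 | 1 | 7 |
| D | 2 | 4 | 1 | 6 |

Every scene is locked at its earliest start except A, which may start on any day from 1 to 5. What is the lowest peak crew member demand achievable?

12

A@1: d1:15  d2:11  d3:3  d4:0  d5:0  d6:0  d7:0 → peak 15
A@2: d1:12  d2:11  d3:3  d4:3  d5:0  d6:0  d7:0 → peak 12
A@3: d1:12  d2:8  d3:3  d4:3  d5:3  d6:0  d7:0 → peak 12
A@4: d1:12  d2:8  d3:0  d4:3  d5:3  d6:3  d7:0 → peak 12
A@5: d1:12  d2:8  d3:0  d4:0  d5:3  d6:3  d7:3 → peak 12
Best is A@2, peak 12.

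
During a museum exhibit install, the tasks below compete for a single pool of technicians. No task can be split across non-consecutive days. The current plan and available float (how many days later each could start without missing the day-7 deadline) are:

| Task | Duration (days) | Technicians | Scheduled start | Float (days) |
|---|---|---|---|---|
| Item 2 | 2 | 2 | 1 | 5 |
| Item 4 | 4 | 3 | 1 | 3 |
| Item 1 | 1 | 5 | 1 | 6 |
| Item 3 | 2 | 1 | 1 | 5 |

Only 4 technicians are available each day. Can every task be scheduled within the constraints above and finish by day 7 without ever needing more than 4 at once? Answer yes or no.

The minimum achievable peak is 5; 4 < 5, so no feasible schedule stays within the cap.

no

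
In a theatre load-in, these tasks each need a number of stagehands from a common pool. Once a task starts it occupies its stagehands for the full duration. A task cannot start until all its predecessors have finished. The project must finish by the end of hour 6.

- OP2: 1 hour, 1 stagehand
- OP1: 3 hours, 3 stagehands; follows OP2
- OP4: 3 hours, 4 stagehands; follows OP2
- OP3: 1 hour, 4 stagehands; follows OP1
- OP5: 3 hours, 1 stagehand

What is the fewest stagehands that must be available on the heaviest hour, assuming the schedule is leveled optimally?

8

Schedule OP2@1, OP1@2, OP4@2, OP3@5, OP5@1: h1:2  h2:8  h3:8  h4:7  h5:4  h6:0 — peak 8.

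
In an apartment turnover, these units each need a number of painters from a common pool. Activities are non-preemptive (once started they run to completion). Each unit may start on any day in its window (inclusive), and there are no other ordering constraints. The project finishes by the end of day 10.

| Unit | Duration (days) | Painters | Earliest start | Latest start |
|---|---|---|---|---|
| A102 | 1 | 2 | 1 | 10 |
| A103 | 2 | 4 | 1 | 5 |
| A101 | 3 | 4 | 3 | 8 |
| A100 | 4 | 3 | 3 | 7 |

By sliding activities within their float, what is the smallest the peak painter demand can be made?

Early-start (A102@1, A103@1, A101@3, A100@3) gives peak 7: d1:6  d2:4  d3:7  d4:7  d5:7  d6:3  d7:0  d8:0  d9:0  d10:0.
Shift A103→2, A101→4, A100→7.
Schedule A102@1, A103@2, A101@4, A100@7: d1:2  d2:4  d3:4  d4:4  d5:4  d6:4  d7:3  d8:3  d9:3  d10:3 — peak 4.
Total painter-days = 34 over 10 days ⇒ peak ≥ ⌈34/10⌉ = 4, so 4 is optimal.

4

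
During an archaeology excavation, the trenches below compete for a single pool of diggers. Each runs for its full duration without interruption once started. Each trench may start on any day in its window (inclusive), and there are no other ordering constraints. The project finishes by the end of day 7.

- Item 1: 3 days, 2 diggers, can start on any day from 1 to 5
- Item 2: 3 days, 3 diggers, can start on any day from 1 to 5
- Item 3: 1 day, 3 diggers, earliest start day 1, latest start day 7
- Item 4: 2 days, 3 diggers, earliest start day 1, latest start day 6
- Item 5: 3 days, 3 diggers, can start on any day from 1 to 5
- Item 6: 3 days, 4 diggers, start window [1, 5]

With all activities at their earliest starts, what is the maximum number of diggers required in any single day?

Early-start schedule: Item 1@1, Item 2@1, Item 3@1, Item 4@1, Item 5@1, Item 6@1.
Load per day: day 1: 18, day 2: 15, day 3: 12, day 4: 0, day 5: 0, day 6: 0, day 7: 0.
Peak is 18.

18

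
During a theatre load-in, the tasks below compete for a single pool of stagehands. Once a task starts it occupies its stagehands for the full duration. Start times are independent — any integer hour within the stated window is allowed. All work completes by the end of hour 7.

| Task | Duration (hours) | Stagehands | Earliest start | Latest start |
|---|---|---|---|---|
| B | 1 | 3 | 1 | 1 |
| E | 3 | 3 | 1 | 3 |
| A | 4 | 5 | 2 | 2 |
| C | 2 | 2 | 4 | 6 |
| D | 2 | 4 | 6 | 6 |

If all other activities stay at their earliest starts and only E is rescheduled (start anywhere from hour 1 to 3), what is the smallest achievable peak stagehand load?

E@1: h1:6  h2:8  h3:8  h4:7  h5:7  h6:4  h7:4 → peak 8
E@2: h1:3  h2:8  h3:8  h4:10  h5:7  h6:4  h7:4 → peak 10
E@3: h1:3  h2:5  h3:8  h4:10  h5:10  h6:4  h7:4 → peak 10
Best is E@1, peak 8.

8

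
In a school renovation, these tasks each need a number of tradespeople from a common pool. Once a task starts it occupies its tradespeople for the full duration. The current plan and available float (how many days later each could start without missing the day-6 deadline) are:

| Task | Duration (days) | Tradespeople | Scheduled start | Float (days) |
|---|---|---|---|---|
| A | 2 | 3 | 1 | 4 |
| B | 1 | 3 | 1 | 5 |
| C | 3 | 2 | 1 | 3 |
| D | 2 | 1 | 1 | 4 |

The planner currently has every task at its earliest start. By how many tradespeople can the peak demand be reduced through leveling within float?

Early-start peak: d1:9  d2:6  d3:2  d4:0  d5:0  d6:0 ⇒ 9.
Leveled (A@1, B@3, C@4, D@4): d1:3  d2:3  d3:3  d4:3  d5:3  d6:2 ⇒ 3.
Reduction 9 − 3 = 6.

6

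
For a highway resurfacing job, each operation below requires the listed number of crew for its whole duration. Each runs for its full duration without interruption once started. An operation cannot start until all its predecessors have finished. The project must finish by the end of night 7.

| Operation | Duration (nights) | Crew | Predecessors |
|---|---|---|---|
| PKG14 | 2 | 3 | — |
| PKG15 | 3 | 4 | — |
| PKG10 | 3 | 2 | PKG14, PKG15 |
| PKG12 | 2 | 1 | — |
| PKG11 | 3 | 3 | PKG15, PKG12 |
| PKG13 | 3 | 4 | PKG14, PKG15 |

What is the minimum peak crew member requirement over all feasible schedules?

9

Schedule PKG14@1, PKG15@1, PKG10@4, PKG12@1, PKG11@4, PKG13@4: n1:8  n2:8  n3:4  n4:9  n5:9  n6:9  n7:0 — peak 9.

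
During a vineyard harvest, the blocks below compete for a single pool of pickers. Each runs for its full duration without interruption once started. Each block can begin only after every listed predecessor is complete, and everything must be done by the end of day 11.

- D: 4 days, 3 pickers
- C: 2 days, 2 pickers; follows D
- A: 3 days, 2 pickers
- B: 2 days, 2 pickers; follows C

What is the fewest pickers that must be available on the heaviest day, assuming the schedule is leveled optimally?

3

Early-start (D@1, C@5, A@1, B@7) gives peak 5: d1:5  d2:5  d3:5  d4:3  d5:2  d6:2  d7:2  d8:2  d9:0  d10:0  d11:0.
Shift A→7, B→10.
Schedule D@1, C@5, A@7, B@10: d1:3  d2:3  d3:3  d4:3  d5:2  d6:2  d7:2  d8:2  d9:2  d10:2  d11:2 — peak 3.
Total picker-days = 26 over 11 days ⇒ peak ≥ ⌈26/11⌉ = 3, so 3 is optimal.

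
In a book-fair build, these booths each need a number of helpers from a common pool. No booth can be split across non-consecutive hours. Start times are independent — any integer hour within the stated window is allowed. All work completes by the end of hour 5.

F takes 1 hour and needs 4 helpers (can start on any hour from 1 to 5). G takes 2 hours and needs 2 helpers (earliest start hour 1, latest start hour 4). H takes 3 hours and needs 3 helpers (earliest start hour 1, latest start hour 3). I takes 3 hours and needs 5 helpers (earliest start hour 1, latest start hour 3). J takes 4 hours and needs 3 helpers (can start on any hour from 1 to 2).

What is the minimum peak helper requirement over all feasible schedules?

Early-start (F@1, G@1, H@1, I@1, J@1) gives peak 17: h1:17  h2:13  h3:11  h4:3  h5:0.
Shift I→3, J→2.
Schedule F@1, G@1, H@1, I@3, J@2: h1:9  h2:8  h3:11  h4:8  h5:8 — peak 11.

11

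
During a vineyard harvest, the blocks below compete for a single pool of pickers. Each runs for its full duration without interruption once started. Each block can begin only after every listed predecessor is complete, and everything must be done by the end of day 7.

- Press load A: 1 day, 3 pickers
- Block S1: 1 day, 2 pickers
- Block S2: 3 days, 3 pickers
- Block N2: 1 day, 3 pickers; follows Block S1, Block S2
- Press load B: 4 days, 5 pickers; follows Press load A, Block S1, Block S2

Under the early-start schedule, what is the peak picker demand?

8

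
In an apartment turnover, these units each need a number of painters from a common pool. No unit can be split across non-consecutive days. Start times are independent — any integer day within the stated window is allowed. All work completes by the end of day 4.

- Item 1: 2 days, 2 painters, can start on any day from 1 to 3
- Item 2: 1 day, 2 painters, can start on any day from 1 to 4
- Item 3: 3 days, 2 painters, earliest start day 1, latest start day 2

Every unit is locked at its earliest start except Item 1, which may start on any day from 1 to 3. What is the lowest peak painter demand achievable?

Item 1@1: d1:6  d2:4  d3:2  d4:0 → peak 6
Item 1@2: d1:4  d2:4  d3:4  d4:0 → peak 4
Item 1@3: d1:4  d2:2  d3:4  d4:2 → peak 4
Best is Item 1@2, peak 4.

4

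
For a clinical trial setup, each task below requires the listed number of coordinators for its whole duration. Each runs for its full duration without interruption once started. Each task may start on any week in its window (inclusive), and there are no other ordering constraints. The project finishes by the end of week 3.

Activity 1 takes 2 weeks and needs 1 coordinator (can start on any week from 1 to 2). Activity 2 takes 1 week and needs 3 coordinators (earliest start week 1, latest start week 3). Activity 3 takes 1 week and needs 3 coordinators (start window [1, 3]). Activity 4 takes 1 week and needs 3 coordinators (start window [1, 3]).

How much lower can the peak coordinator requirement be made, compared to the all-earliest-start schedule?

Early-start peak: w1:10  w2:1  w3:0 ⇒ 10.
Leveled (Activity 1@1, Activity 2@1, Activity 3@2, Activity 4@3): w1:4  w2:4  w3:3 ⇒ 4.
Reduction 10 − 4 = 6.

6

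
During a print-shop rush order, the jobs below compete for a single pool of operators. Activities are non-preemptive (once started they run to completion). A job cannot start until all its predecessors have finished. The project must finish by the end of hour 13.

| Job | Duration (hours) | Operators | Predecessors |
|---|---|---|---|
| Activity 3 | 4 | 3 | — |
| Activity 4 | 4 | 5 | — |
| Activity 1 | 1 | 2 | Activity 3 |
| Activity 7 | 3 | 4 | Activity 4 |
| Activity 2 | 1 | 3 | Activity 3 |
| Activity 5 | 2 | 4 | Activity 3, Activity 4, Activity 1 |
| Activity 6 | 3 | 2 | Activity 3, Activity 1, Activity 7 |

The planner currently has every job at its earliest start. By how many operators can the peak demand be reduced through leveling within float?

2

Early-start peak: h1:8  h2:8  h3:8  h4:8  h5:9  h6:8  h7:8  h8:2  h9:2  h10:2  h11:0  h12:0  h13:0 ⇒ 9.
Leveled (Activity 3@5, Activity 4@1, Activity 1@9, Activity 7@5, Activity 2@9, Activity 5@10, Activity 6@10): h1:5  h2:5  h3:5  h4:5  h5:7  h6:7  h7:7  h8:3  h9:5  h10:6  h11:6  h12:2  h13:0 ⇒ 7.
Reduction 9 − 7 = 2.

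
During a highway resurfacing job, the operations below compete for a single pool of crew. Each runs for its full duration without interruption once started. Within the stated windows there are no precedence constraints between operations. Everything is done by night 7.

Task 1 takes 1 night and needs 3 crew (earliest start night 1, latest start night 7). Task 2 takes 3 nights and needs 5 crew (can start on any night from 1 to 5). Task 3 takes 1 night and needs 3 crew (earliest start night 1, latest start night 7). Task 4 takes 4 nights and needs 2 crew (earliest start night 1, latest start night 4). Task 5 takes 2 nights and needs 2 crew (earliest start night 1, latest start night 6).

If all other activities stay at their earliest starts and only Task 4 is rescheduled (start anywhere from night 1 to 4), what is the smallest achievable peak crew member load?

Task 4@1: n1:15  n2:9  n3:7  n4:2  n5:0  n6:0  n7:0 → peak 15
Task 4@2: n1:13  n2:9  n3:7  n4:2  n5:2  n6:0  n7:0 → peak 13
Task 4@3: n1:13  n2:7  n3:7  n4:2  n5:2  n6:2  n7:0 → peak 13
Task 4@4: n1:13  n2:7  n3:5  n4:2  n5:2  n6:2  n7:2 → peak 13
Best is Task 4@2, peak 13.

13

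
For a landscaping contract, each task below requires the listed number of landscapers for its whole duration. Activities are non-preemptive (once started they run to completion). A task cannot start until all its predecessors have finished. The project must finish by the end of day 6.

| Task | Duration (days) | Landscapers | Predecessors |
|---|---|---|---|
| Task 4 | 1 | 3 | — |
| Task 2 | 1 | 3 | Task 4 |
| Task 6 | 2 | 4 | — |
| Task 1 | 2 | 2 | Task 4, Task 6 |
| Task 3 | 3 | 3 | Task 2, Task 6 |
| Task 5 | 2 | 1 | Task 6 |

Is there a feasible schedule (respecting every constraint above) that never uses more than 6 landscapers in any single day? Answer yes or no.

The minimum achievable peak is 7; 6 < 7, so no feasible schedule stays within the cap.

no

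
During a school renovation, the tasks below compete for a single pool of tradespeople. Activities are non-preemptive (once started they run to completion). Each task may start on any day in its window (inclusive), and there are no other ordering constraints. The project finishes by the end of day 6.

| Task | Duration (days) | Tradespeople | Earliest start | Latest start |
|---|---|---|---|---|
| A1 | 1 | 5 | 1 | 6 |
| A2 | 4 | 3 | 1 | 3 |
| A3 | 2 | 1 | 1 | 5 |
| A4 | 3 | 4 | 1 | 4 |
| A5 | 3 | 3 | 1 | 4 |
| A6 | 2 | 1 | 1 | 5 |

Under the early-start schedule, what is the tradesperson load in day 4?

3

At early start, day 4 has: A2.
Demand: 3 = 3.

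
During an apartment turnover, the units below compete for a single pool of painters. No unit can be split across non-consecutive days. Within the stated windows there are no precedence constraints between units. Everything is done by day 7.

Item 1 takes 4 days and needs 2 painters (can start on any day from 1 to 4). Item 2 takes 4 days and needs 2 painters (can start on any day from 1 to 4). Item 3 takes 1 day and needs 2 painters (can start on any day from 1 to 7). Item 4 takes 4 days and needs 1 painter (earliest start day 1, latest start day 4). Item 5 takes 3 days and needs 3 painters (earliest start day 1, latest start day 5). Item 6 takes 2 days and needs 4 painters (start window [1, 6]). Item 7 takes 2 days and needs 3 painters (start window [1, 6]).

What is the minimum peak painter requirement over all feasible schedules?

8

Early-start (Item 1@1, Item 2@1, Item 3@1, Item 4@1, Item 5@1, Item 6@1, Item 7@1) gives peak 17: d1:17  d2:15  d3:8  d4:5  d5:0  d6:0  d7:0.
Shift Item 5→2, Item 6→5, Item 7→5.
Schedule Item 1@1, Item 2@1, Item 3@1, Item 4@1, Item 5@2, Item 6@5, Item 7@5: d1:7  d2:8  d3:8  d4:8  d5:7  d6:7  d7:0 — peak 8.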